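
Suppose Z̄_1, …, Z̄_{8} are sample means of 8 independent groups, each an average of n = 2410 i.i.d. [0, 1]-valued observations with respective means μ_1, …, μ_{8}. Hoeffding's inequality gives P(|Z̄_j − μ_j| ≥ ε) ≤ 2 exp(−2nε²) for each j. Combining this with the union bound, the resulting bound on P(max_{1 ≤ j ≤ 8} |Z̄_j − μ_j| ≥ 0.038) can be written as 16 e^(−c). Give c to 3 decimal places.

6.960

Union bound over the 8 events: P(max_{1 ≤ j ≤ 8} |Z̄_j − μ_j| ≥ 0.038) ≤ 8·2·exp(−2nε²) = 16 exp(−2·2410·0.038²).
So c = 2·2410·0.038² = 6.9601.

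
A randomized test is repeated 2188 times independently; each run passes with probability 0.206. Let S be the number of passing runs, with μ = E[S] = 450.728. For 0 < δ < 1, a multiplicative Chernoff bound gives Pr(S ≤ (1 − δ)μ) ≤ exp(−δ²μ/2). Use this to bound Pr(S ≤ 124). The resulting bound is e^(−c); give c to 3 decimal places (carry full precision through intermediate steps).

118.421

Write 124 = (1 − δ)μ, so δ = 1 − 124/450.728 = 0.7248895…
Then the exponent is δ²μ/2 = (μ − 124)²/(2μ) = 118.420850.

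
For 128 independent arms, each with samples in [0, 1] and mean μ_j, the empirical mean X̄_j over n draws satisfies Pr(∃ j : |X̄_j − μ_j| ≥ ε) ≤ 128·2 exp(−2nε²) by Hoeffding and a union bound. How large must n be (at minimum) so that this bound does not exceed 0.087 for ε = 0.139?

207

Need 2·128·exp(−2nε²) ≤ 0.087, i.e. exp(−2nε²) ≤ 0.087/256.
So 2nε² ≥ ln(256/0.087) = 7.987025.
Hence n ≥ 7.987025/(2·0.139²) = 206.693.
The smallest integer n is 207.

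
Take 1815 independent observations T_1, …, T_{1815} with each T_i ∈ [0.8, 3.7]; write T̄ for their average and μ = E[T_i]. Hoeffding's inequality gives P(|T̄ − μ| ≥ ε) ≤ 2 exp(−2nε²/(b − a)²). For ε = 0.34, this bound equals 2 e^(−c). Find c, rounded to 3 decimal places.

c = 2nε²/(b − a)² = 2·1815·0.34² / 2.9² = 49.8963.

49.896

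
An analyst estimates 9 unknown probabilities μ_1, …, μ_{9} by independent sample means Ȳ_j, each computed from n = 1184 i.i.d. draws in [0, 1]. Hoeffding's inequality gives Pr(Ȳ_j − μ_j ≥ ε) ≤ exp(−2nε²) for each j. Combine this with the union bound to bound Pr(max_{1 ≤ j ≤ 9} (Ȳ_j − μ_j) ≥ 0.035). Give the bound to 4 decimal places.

0.4948

Per-experiment Hoeffding bound: exp(−2·1184·0.035²) = exp(−2.90080) = 0.054979.
Union bound over 9 events: 9·0.054979 = 0.49481.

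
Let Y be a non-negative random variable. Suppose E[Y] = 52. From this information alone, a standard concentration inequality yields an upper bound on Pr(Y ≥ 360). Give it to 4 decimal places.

0.1444

Only the mean of a non-negative variable is known, so Markov's inequality is the applicable tail bound.
Markov's inequality: for a non-negative random variable, Pr(Y ≥ a) ≤ E[Y]/a.
Here E[Y] = 52 and a = 360, so the bound is 52/360 = 0.1444.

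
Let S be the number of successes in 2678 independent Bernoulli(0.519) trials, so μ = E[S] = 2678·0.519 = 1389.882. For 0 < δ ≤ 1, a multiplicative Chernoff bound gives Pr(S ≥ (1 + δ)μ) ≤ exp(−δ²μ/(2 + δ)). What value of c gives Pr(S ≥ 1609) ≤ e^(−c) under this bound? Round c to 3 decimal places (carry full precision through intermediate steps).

Write 1609 = (1 + δ)μ, so δ = 1609/1389.882 − 1 = 0.1576522…
Then the exponent is δ²μ/(2 + δ) = (1609 − μ)² / (μ·(2 + δ)) = 16.010199.

16.010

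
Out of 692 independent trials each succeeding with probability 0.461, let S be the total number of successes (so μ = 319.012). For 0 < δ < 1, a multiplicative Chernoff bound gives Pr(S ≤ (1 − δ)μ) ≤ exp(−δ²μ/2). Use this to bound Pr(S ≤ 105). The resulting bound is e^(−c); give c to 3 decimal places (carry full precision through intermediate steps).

Write 105 = (1 − δ)μ, so δ = 1 − 105/319.012 = 0.6708588…
Then the exponent is δ²μ/2 = (μ − 105)²/(2μ) = 71.785914.

71.786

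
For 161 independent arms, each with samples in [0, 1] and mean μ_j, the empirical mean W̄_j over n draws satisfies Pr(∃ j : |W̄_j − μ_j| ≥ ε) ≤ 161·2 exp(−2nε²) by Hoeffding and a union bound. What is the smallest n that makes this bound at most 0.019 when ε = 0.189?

Need 2·161·exp(−2nε²) ≤ 0.019, i.e. exp(−2nε²) ≤ 0.019/322.
So 2nε² ≥ ln(322/0.019) = 9.737868.
Hence n ≥ 9.737868/(2·0.189²) = 136.305.
The smallest integer n is 137.

137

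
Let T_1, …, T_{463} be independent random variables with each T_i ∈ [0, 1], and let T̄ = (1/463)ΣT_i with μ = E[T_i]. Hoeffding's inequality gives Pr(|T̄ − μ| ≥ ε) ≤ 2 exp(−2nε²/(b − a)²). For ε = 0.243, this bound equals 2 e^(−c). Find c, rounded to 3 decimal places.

c = 2nε²/(b − a)² = 2·463·0.243² / 1² = 54.6794.

54.679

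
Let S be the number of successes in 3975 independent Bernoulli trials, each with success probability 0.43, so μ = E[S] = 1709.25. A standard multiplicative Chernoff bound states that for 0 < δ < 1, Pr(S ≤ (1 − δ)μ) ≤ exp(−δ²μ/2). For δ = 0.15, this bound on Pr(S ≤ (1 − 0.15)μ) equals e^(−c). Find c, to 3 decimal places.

c = δ²μ/2 = 0.15²·1709.25/2 = 19.2291.

19.229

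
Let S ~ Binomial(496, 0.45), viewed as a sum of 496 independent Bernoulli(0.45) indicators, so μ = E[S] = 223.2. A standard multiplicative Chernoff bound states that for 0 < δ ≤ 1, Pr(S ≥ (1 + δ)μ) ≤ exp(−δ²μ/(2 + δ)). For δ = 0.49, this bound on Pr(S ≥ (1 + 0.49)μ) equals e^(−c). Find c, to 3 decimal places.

21.522

c = δ²μ/(2 + δ) = 0.49²·223.2/(2 + 0.49) = 21.5222.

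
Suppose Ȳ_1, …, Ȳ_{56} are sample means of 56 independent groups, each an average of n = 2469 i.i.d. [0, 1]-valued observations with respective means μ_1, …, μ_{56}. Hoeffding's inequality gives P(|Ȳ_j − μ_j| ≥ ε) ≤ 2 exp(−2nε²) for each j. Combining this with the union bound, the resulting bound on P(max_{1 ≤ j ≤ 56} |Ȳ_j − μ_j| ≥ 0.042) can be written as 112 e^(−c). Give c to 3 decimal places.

Union bound over the 56 events: P(max_{1 ≤ j ≤ 56} |Ȳ_j − μ_j| ≥ 0.042) ≤ 56·2·exp(−2nε²) = 112 exp(−2·2469·0.042²).
So c = 2·2469·0.042² = 8.7106.

8.711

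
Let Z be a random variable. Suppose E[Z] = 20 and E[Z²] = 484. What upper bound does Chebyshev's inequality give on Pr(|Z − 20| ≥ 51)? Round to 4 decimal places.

0.0323

Var(Z) = E[Z²] − (E[Z])² = 484 − 400 = 84.
Chebyshev's inequality: Pr(|Z − μ| ≥ t) ≤ Var(Z)/t² = 84/2601 = 0.0323.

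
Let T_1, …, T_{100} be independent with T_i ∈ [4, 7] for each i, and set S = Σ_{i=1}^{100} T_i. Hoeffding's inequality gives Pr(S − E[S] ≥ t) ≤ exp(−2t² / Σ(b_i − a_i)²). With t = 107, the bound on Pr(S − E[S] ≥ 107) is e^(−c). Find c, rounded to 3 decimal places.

Σ(b_i − a_i)² = 100·(3)² = 900.
c = 2t²/900 = 2·107²/900 = 25.4422.

25.442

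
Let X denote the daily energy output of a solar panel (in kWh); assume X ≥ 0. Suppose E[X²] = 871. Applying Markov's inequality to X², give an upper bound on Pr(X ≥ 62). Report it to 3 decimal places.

0.227

Since X ≥ 0, the event {X ≥ 62} is the same as {X² ≥ 3844}.
Markov's inequality applied to X² gives Pr(X² ≥ 3844) ≤ E[X²]/3844 = 871/3844 = 0.2266.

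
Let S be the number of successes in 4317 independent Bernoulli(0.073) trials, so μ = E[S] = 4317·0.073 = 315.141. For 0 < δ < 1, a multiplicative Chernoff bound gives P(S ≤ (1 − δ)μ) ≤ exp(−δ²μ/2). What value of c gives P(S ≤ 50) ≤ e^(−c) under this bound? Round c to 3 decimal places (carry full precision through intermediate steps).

Write 50 = (1 − δ)μ, so δ = 1 − 50/315.141 = 0.8413409…
Then the exponent is δ²μ/2 = (μ − 50)²/(2μ) = 111.536978.

111.537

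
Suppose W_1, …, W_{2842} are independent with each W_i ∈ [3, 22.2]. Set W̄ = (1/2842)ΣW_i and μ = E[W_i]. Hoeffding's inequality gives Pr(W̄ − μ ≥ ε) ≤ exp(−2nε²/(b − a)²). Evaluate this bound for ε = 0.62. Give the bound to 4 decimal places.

0.0027

Exponent: 2nε²/(b − a)² = 2·2842·0.62² / 19.2² = 5.92700.
Bound = exp(−5.92700) = 0.00267.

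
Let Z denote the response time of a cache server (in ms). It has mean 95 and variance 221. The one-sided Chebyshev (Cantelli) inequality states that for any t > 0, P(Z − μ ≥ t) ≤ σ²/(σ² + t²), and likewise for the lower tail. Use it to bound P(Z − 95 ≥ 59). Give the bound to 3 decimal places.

Here σ² = 221 and t = 59, so σ² + t² = 3702.
Cantelli's bound: 221/3702 = 0.0597.

0.060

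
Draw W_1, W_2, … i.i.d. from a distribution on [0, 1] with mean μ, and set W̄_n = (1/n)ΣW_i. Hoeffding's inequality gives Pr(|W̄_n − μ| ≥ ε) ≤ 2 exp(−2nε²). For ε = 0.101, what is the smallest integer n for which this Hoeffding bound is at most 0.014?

244

Require 2·exp(−2nε²) ≤ 0.014, i.e. 2nε² ≥ ln(2/0.014) = 4.961845.
So n ≥ 4.961845 / (2·0.101²) = 243.204.
The smallest integer n is 244.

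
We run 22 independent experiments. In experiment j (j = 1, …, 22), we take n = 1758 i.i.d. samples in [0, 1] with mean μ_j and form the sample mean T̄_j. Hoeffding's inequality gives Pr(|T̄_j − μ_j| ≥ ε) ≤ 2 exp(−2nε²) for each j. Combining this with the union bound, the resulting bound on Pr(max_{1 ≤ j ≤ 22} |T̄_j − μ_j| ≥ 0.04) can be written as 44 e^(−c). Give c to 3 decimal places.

5.626

Union bound over the 22 events: Pr(max_{1 ≤ j ≤ 22} |T̄_j − μ_j| ≥ 0.04) ≤ 22·2·exp(−2nε²) = 44 exp(−2·1758·0.04²).
So c = 2·1758·0.04² = 5.6256.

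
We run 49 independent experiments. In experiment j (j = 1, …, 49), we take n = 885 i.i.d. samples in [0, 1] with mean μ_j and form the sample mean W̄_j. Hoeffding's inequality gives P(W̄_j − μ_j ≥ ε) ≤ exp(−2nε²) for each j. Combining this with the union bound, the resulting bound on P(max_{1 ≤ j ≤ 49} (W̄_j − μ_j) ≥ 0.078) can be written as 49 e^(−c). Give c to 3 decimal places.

Union bound over the 49 events: P(max_{1 ≤ j ≤ 49} (W̄_j − μ_j) ≥ 0.078) ≤ 49·exp(−2nε²) = 49 exp(−2·885·0.078²).
So c = 2·885·0.078² = 10.7687.

10.769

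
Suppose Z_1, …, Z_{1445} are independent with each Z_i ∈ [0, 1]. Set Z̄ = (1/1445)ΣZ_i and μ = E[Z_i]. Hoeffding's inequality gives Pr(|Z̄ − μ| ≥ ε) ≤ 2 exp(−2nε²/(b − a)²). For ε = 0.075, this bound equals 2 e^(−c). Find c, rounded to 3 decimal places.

c = 2nε²/(b − a)² = 2·1445·0.075² / 1² = 16.2563.

16.256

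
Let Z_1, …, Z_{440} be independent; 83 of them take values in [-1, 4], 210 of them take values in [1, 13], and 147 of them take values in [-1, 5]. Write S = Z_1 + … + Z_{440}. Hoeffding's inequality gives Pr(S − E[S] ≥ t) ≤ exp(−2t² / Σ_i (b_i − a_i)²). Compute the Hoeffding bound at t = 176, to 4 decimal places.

0.1926

Σ(b_i − a_i)² = 83·5² + 210·12² + 147·6² = 37607.
Exponent = 2·176² / 37607 = 1.64735.
Bound = exp(−1.64735) = 0.19256.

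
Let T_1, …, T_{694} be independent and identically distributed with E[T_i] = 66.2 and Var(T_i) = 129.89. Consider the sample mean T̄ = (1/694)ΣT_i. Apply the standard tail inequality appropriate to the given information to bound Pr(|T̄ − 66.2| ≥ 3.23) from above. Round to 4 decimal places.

0.0179

With mean and variance of each term known, Chebyshev's inequality bounds the deviation of the sum (or sample mean).
Var(T̄) = Var(T_i)/n = 129.89/694 = 0.18716.
Chebyshev: Pr(|T̄ − 66.2| ≥ 3.23) ≤ Var(T̄)/(3.23)² = 129.89/(694·3.23²) = 0.0179.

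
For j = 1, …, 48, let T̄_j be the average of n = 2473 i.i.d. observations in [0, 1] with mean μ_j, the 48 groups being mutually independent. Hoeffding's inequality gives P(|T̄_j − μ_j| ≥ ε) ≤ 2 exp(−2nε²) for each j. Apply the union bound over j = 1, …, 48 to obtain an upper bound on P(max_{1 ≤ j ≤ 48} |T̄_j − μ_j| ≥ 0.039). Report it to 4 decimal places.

0.0519

Per-experiment Hoeffding bound: 2·exp(−2·2473·0.039²) = 2·exp(−7.52287) = 0.0010812.
Union bound over 48 events: 48·0.0010812 = 0.05190.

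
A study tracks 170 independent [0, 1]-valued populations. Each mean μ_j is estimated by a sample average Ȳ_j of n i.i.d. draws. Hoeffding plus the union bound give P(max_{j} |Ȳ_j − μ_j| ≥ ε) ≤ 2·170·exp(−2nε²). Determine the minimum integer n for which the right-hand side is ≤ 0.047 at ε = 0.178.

Need 2·170·exp(−2nε²) ≤ 0.047, i.e. exp(−2nε²) ≤ 0.047/340.
So 2nε² ≥ ln(340/0.047) = 8.886553.
Hence n ≥ 8.886553/(2·0.178²) = 140.237.
The smallest integer n is 141.

141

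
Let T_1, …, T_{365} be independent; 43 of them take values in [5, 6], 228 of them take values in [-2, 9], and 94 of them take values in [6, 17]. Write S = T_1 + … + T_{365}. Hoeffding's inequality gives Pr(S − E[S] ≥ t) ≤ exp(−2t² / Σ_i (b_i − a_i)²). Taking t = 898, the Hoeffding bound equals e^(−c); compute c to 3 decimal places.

Σ(b_i − a_i)² = 43·1² + 228·11² + 94·11² = 39005.
c = 2t² / 39005 = 2·898² / 39005 = 41.3488.

41.349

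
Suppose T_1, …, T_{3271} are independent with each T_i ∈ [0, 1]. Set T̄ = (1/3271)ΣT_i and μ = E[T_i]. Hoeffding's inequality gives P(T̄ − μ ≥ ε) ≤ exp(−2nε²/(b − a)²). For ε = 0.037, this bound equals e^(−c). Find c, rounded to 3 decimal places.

c = 2nε²/(b − a)² = 2·3271·0.037² / 1² = 8.9560.

8.956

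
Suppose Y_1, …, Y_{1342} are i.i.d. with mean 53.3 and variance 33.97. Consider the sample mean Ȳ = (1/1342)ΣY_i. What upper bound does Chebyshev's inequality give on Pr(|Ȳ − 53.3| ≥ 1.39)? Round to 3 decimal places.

0.013

Var(Ȳ) = Var(Y_i)/n = 33.97/1342 = 0.025313.
Chebyshev: Pr(|Ȳ − 53.3| ≥ 1.39) ≤ Var(Ȳ)/(1.39)² = 33.97/(1342·1.39²) = 0.0131.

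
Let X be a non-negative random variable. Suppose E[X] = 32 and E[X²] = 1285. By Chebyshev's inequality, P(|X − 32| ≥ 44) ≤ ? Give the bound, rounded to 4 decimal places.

Var(X) = E[X²] − (E[X])² = 1285 − 1024 = 261.
Chebyshev's inequality: P(|X − μ| ≥ t) ≤ Var(X)/t² = 261/1936 = 0.1348.

0.1348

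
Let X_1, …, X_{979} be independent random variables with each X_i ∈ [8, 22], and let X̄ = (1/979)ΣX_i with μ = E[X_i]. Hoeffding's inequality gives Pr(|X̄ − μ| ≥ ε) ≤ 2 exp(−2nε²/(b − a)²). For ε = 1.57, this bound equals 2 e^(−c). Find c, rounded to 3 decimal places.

24.624

c = 2nε²/(b − a)² = 2·979·1.57² / 14² = 24.6238.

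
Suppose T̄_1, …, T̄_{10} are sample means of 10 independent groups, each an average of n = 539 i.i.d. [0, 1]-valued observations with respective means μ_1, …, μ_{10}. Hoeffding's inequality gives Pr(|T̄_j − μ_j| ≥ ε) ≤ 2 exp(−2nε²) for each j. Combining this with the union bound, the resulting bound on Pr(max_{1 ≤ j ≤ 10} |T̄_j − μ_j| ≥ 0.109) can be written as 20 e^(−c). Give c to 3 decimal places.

12.808

Union bound over the 10 events: Pr(max_{1 ≤ j ≤ 10} |T̄_j − μ_j| ≥ 0.109) ≤ 10·2·exp(−2nε²) = 20 exp(−2·539·0.109²).
So c = 2·539·0.109² = 12.8077.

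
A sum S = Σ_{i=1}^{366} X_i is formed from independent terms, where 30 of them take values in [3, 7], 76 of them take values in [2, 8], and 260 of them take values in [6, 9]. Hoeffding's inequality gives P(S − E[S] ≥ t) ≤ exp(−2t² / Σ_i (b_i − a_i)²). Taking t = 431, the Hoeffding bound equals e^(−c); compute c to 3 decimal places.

66.869

Σ(b_i − a_i)² = 30·4² + 76·6² + 260·3² = 5556.
c = 2t² / 5556 = 2·431² / 5556 = 66.8686.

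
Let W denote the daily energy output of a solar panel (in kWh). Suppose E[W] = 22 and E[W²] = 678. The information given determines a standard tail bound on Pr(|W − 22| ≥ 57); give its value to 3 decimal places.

0.060

The first two moments determine the variance, so Chebyshev's inequality is the sharpest standard bound available.
Var(W) = E[W²] − (E[W])² = 678 − 484 = 194.
Chebyshev's inequality: Pr(|W − μ| ≥ t) ≤ Var(W)/t² = 194/3249 = 0.0597.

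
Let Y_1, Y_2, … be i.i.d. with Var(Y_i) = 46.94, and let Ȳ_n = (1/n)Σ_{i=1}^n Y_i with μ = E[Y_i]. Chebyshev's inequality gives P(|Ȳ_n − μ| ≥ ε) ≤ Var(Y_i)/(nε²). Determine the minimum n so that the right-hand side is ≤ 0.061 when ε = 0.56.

2454

Require 46.94/(n·0.56²) ≤ 0.061, i.e. n ≥ 46.94/(0.061·0.56²) = 2453.789.
The smallest integer n is 2454.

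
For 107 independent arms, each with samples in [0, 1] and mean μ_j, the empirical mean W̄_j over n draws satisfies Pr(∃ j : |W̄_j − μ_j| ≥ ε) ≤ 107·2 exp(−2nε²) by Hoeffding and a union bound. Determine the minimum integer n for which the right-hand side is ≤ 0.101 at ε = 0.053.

1364

Need 2·107·exp(−2nε²) ≤ 0.101, i.e. exp(−2nε²) ≤ 0.101/214.
So 2nε² ≥ ln(214/0.101) = 7.658611.
Hence n ≥ 7.658611/(2·0.053²) = 1363.227.
The smallest integer n is 1364.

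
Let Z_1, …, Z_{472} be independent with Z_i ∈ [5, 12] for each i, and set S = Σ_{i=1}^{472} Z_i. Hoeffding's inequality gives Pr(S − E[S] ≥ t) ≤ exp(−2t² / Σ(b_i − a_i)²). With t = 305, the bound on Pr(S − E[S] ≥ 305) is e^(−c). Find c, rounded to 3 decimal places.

8.044

Σ(b_i − a_i)² = 472·(7)² = 23128.
c = 2t²/23128 = 2·305²/23128 = 8.0444.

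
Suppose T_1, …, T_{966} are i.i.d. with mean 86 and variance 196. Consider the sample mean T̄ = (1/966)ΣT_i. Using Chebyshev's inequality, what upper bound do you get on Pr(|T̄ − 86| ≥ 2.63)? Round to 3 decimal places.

Var(T̄) = Var(T_i)/n = 196/966 = 0.2029.
Chebyshev: Pr(|T̄ − 86| ≥ 2.63) ≤ Var(T̄)/(2.63)² = 196/(966·2.63²) = 0.0293.

0.029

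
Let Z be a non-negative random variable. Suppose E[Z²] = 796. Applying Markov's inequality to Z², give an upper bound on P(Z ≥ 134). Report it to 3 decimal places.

0.044

Since Z ≥ 0, the event {Z ≥ 134} is the same as {Z² ≥ 17956}.
Markov's inequality applied to Z² gives P(Z² ≥ 17956) ≤ E[Z²]/17956 = 796/17956 = 0.0443.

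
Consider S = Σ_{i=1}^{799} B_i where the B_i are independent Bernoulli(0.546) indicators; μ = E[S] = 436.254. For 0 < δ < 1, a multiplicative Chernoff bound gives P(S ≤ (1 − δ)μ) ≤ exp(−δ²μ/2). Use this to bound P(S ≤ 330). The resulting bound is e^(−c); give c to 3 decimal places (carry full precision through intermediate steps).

Write 330 = (1 − δ)μ, so δ = 1 − 330/436.254 = 0.2435599…
Then the exponent is δ²μ/2 = (μ − 330)²/(2μ) = 12.939609.

12.940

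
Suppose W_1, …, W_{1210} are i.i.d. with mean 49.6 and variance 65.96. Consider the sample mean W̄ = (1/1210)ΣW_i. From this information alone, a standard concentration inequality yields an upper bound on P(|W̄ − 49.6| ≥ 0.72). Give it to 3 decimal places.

With mean and variance of each term known, Chebyshev's inequality bounds the deviation of the sum (or sample mean).
Var(W̄) = Var(W_i)/n = 65.96/1210 = 0.054512.
Chebyshev: P(|W̄ − 49.6| ≥ 0.72) ≤ Var(W̄)/(0.72)² = 65.96/(1210·0.72²) = 0.1052.

0.105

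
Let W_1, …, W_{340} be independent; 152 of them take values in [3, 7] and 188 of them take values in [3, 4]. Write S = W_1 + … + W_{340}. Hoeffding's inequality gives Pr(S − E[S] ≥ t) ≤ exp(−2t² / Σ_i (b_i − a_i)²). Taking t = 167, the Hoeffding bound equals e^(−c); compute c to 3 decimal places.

21.289

Σ(b_i − a_i)² = 152·4² + 188·1² = 2620.
c = 2t² / 2620 = 2·167² / 2620 = 21.2893.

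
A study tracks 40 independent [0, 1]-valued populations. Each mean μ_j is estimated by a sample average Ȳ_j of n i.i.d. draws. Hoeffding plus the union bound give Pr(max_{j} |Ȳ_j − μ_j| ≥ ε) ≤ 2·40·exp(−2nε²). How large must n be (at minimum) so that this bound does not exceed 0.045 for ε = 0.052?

1384

Need 2·40·exp(−2nε²) ≤ 0.045, i.e. exp(−2nε²) ≤ 0.045/80.
So 2nε² ≥ ln(80/0.045) = 7.483119.
Hence n ≥ 7.483119/(2·0.052²) = 1383.713.
The smallest integer n is 1384.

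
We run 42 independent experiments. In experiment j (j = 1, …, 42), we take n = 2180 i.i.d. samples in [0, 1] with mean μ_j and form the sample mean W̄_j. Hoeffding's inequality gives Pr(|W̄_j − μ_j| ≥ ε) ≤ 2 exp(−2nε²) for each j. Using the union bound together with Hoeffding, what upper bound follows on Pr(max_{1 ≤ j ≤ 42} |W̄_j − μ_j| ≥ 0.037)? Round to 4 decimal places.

Per-experiment Hoeffding bound: 2·exp(−2·2180·0.037²) = 2·exp(−5.96884) = 0.0051144.
Union bound over 42 events: 42·0.0051144 = 0.21481.

0.2148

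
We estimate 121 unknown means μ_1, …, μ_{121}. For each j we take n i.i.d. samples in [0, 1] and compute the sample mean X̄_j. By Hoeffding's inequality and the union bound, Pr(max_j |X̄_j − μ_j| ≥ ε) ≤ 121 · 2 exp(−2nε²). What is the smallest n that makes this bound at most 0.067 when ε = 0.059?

Need 2·121·exp(−2nε²) ≤ 0.067, i.e. exp(−2nε²) ≤ 0.067/242.
So 2nε² ≥ ln(242/0.067) = 8.192000.
Hence n ≥ 8.192000/(2·0.059²) = 1176.673.
The smallest integer n is 1177.

1177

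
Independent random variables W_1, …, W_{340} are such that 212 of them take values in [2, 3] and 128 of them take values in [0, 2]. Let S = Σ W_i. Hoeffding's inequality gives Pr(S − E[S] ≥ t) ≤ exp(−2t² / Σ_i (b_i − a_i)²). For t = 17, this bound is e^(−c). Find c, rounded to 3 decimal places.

0.798

Σ(b_i − a_i)² = 212·1² + 128·2² = 724.
c = 2t² / 724 = 2·17² / 724 = 0.7983.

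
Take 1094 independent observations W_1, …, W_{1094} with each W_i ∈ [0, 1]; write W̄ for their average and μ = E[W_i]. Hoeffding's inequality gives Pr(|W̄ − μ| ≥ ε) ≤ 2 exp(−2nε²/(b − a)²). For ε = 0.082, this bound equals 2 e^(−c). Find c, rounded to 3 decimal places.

14.712

c = 2nε²/(b − a)² = 2·1094·0.082² / 1² = 14.7121.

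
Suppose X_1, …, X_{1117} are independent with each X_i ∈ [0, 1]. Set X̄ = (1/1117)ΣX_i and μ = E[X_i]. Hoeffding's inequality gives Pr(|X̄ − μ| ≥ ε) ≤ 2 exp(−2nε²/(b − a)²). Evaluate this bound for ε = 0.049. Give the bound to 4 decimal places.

0.0094

Exponent: 2nε²/(b − a)² = 2·1117·0.049² / 1² = 5.36383.
Bound = 2·exp(−5.36383) = 0.00937.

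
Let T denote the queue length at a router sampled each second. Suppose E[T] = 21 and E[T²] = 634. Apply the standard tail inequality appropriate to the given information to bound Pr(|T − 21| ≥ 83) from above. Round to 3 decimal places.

The first two moments determine the variance, so Chebyshev's inequality is the sharpest standard bound available.
Var(T) = E[T²] − (E[T])² = 634 − 441 = 193.
Chebyshev's inequality: Pr(|T − μ| ≥ t) ≤ Var(T)/t² = 193/6889 = 0.0280.

0.028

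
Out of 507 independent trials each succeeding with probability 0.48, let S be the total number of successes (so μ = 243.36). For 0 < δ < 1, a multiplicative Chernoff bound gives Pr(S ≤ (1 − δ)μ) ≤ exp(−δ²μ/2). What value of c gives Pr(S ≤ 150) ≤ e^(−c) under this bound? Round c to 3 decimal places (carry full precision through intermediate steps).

17.908

Write 150 = (1 − δ)μ, so δ = 1 − 150/243.36 = 0.3836292…
Then the exponent is δ²μ/2 = (μ − 150)²/(2μ) = 17.907811.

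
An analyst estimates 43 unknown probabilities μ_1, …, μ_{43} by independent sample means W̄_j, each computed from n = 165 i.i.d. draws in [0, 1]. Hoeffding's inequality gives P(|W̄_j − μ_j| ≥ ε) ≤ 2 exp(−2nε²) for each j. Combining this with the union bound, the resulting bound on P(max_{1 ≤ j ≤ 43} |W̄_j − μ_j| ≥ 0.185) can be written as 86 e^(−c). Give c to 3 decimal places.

Union bound over the 43 events: P(max_{1 ≤ j ≤ 43} |W̄_j − μ_j| ≥ 0.185) ≤ 43·2·exp(−2nε²) = 86 exp(−2·165·0.185²).
So c = 2·165·0.185² = 11.2942.

11.294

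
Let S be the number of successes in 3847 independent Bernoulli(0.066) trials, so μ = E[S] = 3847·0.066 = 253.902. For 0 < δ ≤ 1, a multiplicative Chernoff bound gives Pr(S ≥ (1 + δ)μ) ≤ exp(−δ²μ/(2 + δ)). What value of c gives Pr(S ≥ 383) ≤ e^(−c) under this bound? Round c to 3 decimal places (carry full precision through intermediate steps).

Write 383 = (1 + δ)μ, so δ = 383/253.902 − 1 = 0.508456…
Then the exponent is δ²μ/(2 + δ) = (383 − μ)² / (μ·(2 + δ)) = 26.167752.

26.168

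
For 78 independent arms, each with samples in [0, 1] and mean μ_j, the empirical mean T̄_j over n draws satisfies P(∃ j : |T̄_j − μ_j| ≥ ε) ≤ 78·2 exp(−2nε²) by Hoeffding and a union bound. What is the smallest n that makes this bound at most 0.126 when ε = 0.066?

818

Need 2·78·exp(−2nε²) ≤ 0.126, i.e. exp(−2nε²) ≤ 0.126/156.
So 2nε² ≥ ln(156/0.126) = 7.121329.
Hence n ≥ 7.121329/(2·0.066²) = 817.416.
The smallest integer n is 818.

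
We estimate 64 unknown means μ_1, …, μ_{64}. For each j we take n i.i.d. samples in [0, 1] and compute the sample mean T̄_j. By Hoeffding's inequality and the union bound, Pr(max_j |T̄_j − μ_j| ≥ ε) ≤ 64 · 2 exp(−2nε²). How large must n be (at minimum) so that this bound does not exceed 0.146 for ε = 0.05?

1356

Need 2·64·exp(−2nε²) ≤ 0.146, i.e. exp(−2nε²) ≤ 0.146/128.
So 2nε² ≥ ln(128/0.146) = 6.776179.
Hence n ≥ 6.776179/(2·0.05²) = 1355.236.
The smallest integer n is 1356.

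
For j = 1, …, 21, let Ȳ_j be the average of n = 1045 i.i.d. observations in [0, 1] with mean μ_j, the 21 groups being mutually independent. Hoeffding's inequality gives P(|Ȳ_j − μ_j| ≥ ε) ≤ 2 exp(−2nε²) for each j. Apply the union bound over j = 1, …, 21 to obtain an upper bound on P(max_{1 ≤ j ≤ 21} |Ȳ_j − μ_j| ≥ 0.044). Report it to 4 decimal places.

Per-experiment Hoeffding bound: 2·exp(−2·1045·0.044²) = 2·exp(−4.04624) = 0.034976.
Union bound over 21 events: 21·0.034976 = 0.73450.

0.7345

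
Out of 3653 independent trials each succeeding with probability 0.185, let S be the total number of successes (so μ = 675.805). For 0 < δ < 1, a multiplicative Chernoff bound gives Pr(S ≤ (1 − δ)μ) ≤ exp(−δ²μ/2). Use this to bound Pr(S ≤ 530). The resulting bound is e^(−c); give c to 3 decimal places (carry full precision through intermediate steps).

Write 530 = (1 − δ)μ, so δ = 1 − 530/675.805 = 0.2157501…
Then the exponent is δ²μ/2 = (μ − 530)²/(2μ) = 15.728722.

15.729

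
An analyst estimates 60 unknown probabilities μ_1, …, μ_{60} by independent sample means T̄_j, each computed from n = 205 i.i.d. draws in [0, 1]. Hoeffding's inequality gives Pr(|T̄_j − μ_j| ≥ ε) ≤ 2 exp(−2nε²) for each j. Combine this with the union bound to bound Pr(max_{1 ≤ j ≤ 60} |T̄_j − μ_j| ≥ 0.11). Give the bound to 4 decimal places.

Per-experiment Hoeffding bound: 2·exp(−2·205·0.11²) = 2·exp(−4.96100) = 0.014012.
Union bound over 60 events: 60·0.014012 = 0.84071.

0.8407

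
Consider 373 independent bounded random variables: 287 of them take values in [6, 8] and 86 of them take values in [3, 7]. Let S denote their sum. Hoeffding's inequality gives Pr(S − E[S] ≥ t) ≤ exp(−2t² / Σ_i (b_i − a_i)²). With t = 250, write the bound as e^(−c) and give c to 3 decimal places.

49.525

Σ(b_i − a_i)² = 287·2² + 86·4² = 2524.
c = 2t² / 2524 = 2·250² / 2524 = 49.5246.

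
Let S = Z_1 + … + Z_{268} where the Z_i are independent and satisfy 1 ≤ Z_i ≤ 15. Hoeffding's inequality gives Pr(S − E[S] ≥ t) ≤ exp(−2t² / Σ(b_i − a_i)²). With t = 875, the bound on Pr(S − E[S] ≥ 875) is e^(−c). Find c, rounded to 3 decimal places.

Σ(b_i − a_i)² = 268·(14)² = 52528.
c = 2t²/52528 = 2·875²/52528 = 29.1511.

29.151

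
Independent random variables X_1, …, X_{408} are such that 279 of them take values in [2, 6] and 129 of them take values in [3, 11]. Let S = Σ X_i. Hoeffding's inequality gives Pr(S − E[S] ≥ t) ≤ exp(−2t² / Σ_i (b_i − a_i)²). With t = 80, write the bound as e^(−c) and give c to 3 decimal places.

Σ(b_i − a_i)² = 279·4² + 129·8² = 12720.
c = 2t² / 12720 = 2·80² / 12720 = 1.0063.

1.006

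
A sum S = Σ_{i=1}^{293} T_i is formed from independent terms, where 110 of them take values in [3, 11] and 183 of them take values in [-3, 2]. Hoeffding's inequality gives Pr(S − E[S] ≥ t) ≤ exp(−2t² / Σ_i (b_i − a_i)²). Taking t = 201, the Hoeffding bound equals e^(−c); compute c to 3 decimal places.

6.957

Σ(b_i − a_i)² = 110·8² + 183·5² = 11615.
c = 2t² / 11615 = 2·201² / 11615 = 6.9567.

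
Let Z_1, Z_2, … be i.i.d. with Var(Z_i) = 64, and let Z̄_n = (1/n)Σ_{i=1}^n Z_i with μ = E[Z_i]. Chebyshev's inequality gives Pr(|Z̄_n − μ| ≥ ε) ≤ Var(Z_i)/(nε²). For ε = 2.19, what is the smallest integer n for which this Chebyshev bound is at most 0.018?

742

Require 64/(n·2.19²) ≤ 0.018, i.e. n ≥ 64/(0.018·2.19²) = 741.343.
The smallest integer n is 742.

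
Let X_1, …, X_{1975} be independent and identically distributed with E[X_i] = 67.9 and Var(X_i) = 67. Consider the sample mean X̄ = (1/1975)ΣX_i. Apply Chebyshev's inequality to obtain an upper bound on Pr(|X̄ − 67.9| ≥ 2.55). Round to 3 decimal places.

Var(X̄) = Var(X_i)/n = 67/1975 = 0.033924.
Chebyshev: Pr(|X̄ − 67.9| ≥ 2.55) ≤ Var(X̄)/(2.55)² = 67/(1975·2.55²) = 0.0052.

0.005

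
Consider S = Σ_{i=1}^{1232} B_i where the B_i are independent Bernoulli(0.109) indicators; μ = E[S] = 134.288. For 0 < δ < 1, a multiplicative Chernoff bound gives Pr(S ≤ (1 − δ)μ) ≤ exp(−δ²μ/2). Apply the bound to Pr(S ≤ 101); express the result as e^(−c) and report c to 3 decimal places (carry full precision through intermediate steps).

4.126

Write 101 = (1 − δ)μ, so δ = 1 − 101/134.288 = 0.2478851…
Then the exponent is δ²μ/2 = (μ − 101)²/(2μ) = 4.125800.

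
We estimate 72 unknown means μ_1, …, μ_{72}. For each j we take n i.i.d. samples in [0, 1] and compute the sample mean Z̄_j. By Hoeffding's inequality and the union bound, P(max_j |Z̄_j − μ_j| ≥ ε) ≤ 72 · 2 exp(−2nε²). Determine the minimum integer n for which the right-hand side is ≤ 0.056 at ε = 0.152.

Need 2·72·exp(−2nε²) ≤ 0.056, i.e. exp(−2nε²) ≤ 0.056/144.
So 2nε² ≥ ln(144/0.056) = 7.852217.
Hence n ≥ 7.852217/(2·0.152²) = 169.932.
The smallest integer n is 170.

170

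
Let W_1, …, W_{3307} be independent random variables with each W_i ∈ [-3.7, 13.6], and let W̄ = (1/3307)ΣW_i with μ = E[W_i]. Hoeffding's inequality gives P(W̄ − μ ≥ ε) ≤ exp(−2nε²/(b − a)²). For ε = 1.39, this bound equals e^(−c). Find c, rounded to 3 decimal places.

c = 2nε²/(b − a)² = 2·3307·1.39² / 17.3² = 42.6974.

42.697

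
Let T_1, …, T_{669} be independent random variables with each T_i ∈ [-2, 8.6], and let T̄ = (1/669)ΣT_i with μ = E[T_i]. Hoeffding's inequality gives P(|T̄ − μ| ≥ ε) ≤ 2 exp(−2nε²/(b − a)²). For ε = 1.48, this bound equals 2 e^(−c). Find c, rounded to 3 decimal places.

26.084

c = 2nε²/(b − a)² = 2·669·1.48² / 10.6² = 26.0836.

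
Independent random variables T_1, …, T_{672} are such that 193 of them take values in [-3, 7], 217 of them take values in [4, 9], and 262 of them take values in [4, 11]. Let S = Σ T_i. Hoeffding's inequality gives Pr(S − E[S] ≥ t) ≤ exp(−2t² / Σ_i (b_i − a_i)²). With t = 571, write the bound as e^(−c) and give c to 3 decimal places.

Σ(b_i − a_i)² = 193·10² + 217·5² + 262·7² = 37563.
c = 2t² / 37563 = 2·571² / 37563 = 17.3597.

17.360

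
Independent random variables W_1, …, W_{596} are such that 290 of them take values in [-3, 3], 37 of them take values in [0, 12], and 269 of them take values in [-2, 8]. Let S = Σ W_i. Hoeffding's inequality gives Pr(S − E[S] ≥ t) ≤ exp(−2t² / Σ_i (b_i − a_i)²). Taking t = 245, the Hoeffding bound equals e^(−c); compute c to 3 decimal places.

Σ(b_i − a_i)² = 290·6² + 37·12² + 269·10² = 42668.
c = 2t² / 42668 = 2·245² / 42668 = 2.8136.

2.814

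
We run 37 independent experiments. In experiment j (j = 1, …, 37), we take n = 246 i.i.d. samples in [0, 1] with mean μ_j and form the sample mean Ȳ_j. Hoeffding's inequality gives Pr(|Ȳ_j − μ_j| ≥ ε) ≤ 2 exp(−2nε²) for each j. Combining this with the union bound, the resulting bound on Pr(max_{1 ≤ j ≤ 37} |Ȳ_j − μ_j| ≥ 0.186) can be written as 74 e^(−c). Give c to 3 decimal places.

Union bound over the 37 events: Pr(max_{1 ≤ j ≤ 37} |Ȳ_j − μ_j| ≥ 0.186) ≤ 37·2·exp(−2nε²) = 74 exp(−2·246·0.186²).
So c = 2·246·0.186² = 17.0212.

17.021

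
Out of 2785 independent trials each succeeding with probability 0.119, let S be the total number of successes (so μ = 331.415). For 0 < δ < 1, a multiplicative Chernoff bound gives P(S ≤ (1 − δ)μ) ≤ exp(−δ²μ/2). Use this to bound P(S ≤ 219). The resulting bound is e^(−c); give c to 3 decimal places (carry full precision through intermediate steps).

Write 219 = (1 − δ)μ, so δ = 1 − 219/331.415 = 0.3391971…
Then the exponent is δ²μ/2 = (μ − 219)²/(2μ) = 19.065420.

19.065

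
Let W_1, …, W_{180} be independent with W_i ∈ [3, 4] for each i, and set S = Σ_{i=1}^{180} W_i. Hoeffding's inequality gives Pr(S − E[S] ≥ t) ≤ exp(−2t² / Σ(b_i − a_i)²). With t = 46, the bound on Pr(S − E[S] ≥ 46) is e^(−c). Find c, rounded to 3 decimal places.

Σ(b_i − a_i)² = 180·(1)² = 180.
c = 2t²/180 = 2·46²/180 = 23.5111.

23.511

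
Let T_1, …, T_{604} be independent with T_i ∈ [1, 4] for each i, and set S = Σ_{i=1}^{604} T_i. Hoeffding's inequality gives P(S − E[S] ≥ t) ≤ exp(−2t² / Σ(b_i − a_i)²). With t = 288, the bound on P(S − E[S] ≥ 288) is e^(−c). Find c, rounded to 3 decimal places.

Σ(b_i − a_i)² = 604·(3)² = 5436.
c = 2t²/5436 = 2·288²/5436 = 30.5166.

30.517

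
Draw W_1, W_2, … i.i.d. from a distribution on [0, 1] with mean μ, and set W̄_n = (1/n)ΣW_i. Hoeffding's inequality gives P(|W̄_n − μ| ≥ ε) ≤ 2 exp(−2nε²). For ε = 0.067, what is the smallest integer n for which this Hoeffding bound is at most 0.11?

324

Require 2·exp(−2nε²) ≤ 0.11, i.e. 2nε² ≥ ln(2/0.11) = 2.900422.
So n ≥ 2.900422 / (2·0.067²) = 323.059.
The smallest integer n is 324.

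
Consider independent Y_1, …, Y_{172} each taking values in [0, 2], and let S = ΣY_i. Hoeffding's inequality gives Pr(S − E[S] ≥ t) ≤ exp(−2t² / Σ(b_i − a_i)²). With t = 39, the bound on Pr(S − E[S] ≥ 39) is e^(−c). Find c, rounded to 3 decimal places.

4.422

Σ(b_i − a_i)² = 172·(2)² = 688.
c = 2t²/688 = 2·39²/688 = 4.4215.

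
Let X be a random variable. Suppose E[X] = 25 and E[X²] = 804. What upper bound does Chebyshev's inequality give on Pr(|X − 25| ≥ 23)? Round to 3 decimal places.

Var(X) = E[X²] − (E[X])² = 804 − 625 = 179.
Chebyshev's inequality: Pr(|X − μ| ≥ t) ≤ Var(X)/t² = 179/529 = 0.3384.

0.338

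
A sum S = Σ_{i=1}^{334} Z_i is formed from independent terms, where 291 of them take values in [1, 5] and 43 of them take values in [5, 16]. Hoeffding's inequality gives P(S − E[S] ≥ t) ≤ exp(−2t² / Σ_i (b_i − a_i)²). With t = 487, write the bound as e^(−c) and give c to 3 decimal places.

Σ(b_i − a_i)² = 291·4² + 43·11² = 9859.
c = 2t² / 9859 = 2·487² / 9859 = 48.1122.

48.112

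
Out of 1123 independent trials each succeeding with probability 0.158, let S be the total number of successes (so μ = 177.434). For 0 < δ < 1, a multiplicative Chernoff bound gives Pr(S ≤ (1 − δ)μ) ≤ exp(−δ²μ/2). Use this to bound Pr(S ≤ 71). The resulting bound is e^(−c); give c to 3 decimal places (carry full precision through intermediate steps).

31.922

Write 71 = (1 − δ)μ, so δ = 1 − 71/177.434 = 0.5998512…
Then the exponent is δ²μ/2 = (μ − 71)²/(2μ) = 31.922282.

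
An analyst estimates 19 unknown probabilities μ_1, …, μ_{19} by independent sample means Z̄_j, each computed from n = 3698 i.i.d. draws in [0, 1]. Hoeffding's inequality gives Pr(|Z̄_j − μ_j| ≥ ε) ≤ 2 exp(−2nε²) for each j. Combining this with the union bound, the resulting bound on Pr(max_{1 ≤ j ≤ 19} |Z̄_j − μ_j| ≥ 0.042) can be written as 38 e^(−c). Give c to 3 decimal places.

13.047

Union bound over the 19 events: Pr(max_{1 ≤ j ≤ 19} |Z̄_j − μ_j| ≥ 0.042) ≤ 19·2·exp(−2nε²) = 38 exp(−2·3698·0.042²).
So c = 2·3698·0.042² = 13.0465.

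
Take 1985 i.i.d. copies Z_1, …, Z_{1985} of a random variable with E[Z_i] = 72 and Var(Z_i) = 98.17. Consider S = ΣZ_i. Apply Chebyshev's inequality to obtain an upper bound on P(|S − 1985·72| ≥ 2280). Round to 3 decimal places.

0.037

Var(S) = n·Var(Z_i) = 1985·98.17 = 194867.45.
Chebyshev: P(|S − 1985·72| ≥ 2280) ≤ Var(S)/2280² = 194867.45/5198400 = 0.0375.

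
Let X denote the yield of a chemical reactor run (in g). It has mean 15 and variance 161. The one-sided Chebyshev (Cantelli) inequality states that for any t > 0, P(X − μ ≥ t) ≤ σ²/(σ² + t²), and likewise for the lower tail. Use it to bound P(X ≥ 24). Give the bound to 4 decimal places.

0.6653

Here σ² = 161 and t = 9, so σ² + t² = 242.
Cantelli's bound: 161/242 = 0.6653.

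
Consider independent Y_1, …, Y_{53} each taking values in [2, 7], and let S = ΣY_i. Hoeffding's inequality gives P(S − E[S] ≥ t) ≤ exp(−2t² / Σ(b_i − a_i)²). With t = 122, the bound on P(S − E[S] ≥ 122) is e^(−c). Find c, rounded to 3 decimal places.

22.466

Σ(b_i − a_i)² = 53·(5)² = 1325.
c = 2t²/1325 = 2·122²/1325 = 22.4664.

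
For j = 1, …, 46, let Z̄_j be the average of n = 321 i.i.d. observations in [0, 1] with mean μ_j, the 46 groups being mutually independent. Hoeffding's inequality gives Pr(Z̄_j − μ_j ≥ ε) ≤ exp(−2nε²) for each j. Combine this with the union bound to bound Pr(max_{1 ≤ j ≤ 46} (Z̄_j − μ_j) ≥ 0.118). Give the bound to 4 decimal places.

0.0060

Per-experiment Hoeffding bound: exp(−2·321·0.118²) = exp(−8.93921) = 0.00013114.
Union bound over 46 events: 46·0.00013114 = 0.00603.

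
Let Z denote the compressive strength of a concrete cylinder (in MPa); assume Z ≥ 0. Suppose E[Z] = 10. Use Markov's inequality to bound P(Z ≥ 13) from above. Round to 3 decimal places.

Markov's inequality: for a non-negative random variable, P(Z ≥ a) ≤ E[Z]/a.
Here E[Z] = 10 and a = 13, so the bound is 10/13 = 0.7692.

0.769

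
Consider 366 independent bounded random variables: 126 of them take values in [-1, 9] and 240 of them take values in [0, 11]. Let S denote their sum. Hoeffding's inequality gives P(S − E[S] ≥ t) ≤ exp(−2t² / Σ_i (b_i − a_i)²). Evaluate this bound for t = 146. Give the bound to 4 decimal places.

Σ(b_i − a_i)² = 126·10² + 240·11² = 41640.
Exponent = 2·146² / 41640 = 1.02382.
Bound = exp(−1.02382) = 0.35922.

0.3592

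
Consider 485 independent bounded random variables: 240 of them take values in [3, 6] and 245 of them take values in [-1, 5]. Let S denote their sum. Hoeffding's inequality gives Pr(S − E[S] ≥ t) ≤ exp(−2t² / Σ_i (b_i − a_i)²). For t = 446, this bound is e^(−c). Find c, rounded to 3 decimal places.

Σ(b_i − a_i)² = 240·3² + 245·6² = 10980.
c = 2t² / 10980 = 2·446² / 10980 = 36.2324.

36.232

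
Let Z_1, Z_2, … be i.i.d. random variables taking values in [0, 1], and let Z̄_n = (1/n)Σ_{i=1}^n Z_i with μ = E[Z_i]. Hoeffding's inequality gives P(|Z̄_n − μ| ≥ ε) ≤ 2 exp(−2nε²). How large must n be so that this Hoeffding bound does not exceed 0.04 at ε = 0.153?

84

Require 2·exp(−2nε²) ≤ 0.04, i.e. 2nε² ≥ ln(2/0.04) = 3.912023.
So n ≥ 3.912023 / (2·0.153²) = 83.558.
The smallest integer n is 84.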